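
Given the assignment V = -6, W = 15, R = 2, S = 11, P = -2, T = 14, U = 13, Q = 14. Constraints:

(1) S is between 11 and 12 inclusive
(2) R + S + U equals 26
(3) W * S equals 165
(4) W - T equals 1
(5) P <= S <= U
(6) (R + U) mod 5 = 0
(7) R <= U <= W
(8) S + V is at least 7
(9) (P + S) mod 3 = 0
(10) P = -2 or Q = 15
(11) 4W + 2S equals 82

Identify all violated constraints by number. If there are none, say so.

(1) S = 11 lies in [11, 12] — satisfied.
(2) R + S + U = 2 + 11 + 13 = 26 — satisfied.
(3) W * S = 15 * 11 = 165 — satisfied.
(4) W - T = 15 - 14 = 1 — satisfied.
(5) values -2 <= 11 <= 13 — satisfied.
(6) R + U = 15; 15 mod 5 = 0 — satisfied.
(7) values 2 <= 13 <= 15 — satisfied.
(8) S + V = 11 + (-6) = 5; 5 < 7, bound 7 not met — violated.
(9) P + S = 9; 9 mod 3 = 0 — satisfied.
(10) P = -2 = -2 (first disjunct) — satisfied.
(11) 4W + 2S = 4(15) + 2(11) = 82 — satisfied.

Violated: 8.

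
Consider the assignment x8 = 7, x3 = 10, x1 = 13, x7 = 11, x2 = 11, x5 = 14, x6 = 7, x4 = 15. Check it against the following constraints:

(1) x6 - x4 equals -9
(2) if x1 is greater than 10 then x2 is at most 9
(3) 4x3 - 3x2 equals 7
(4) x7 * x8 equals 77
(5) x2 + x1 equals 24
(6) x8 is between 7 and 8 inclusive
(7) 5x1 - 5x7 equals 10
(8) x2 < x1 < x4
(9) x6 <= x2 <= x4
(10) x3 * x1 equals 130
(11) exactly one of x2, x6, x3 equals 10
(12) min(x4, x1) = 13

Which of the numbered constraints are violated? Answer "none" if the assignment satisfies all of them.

(1) x6 - x4 = 7 - 15 = -8, not -9  false
(2) x1 = 13 > 10, so we need x2 ≤ 9; but x2 = 11 > 9  false
(3) 4x3 - 3x2 = 4(10) - 3(11) = 7  true
(4) x7 * x8 = 11 * 7 = 77  true
(5) x2 + x1 = 11 + 13 = 24  true
(6) x8 = 7 lies in [7, 8]  true
(7) 5x1 - 5x7 = 5(13) - 5(11) = 10  true
(8) values 11 < 13 < 15  true
(9) values 7 <= 11 <= 15  true
(10) x3 * x1 = 10 * 13 = 130  true
(11) x2=11, x6=7, x3=10; 1 of them equals 10  true
(12) min(15, 13) = 13  true

The assignment fails constraints 1 and 2.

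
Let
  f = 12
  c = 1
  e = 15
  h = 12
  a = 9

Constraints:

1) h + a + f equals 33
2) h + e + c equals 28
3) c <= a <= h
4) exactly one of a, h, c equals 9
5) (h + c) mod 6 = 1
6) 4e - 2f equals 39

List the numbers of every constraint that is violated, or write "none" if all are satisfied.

1) h + a + f = 12 + 9 + 12 = 33 — OK.
2) h + e + c = 12 + 15 + 1 = 28 — OK.
3) values 1 <= 9 <= 12 — OK.
4) a=9, h=12, c=1; 1 of them equals 9 — OK.
5) h + c = 13; 13 mod 6 = 1 — OK.
6) 4e - 2f = 4(15) - 2(12) = 36, not 39 — violated.

Constraint 6 does not hold.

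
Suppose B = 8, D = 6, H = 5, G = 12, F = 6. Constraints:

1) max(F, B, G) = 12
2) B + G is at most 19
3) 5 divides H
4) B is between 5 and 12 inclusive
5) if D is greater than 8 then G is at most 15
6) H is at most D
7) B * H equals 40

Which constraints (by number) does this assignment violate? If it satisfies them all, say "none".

The assignment fails constraint 2.

1) max(6, 8, 12) = 12 — satisfied.
2) B + G = 8 + 12 = 20; 20 > 19, bound 19 not met — violated.
3) 5 / 5 = 1, so 5 divides 5 — satisfied.
4) B = 8 lies in [5, 12] — satisfied.
5) D = 6, not > 8; antecedent false, conditional vacuously true — satisfied.
6) H = 5, D = 6; 5 ≤ 6 — satisfied.
7) B * H = 8 * 5 = 40 — satisfied.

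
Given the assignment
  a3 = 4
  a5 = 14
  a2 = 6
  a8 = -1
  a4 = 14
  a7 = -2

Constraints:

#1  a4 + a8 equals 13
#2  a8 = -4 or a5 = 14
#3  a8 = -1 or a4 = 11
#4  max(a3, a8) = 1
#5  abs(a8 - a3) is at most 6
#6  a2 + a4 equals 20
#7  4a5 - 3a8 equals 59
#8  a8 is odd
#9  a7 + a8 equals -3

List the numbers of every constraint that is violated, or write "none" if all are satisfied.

#1 a4 + a8 = 14 + (-1) = 13  true
#2 a8 = -1 ≠ -4, but a5 = 14 = 14 (second disjunct)  true
#3 a8 = -1 = -1 (first disjunct)  true
#4 max(4, -1) = 4, not 1  false
#5 abs(-1 - 4) = 5; 5 ≤ 6  true
#6 a2 + a4 = 6 + 14 = 20  true
#7 4a5 - 3a8 = 4(14) - 3(-1) = 59  true
#8 a8 = -1 is odd  true
#9 a7 + a8 = -2 + (-1) = -3  true

The assignment fails constraint 4.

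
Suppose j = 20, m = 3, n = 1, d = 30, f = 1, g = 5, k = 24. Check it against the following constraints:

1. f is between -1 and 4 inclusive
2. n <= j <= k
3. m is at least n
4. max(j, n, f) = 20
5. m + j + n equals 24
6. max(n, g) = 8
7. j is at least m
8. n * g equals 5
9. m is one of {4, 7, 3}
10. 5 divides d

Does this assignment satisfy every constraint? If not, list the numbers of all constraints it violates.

1. f = 1 lies in [-1, 4] — holds.
2. values 1 <= 20 <= 24 — holds.
3. m = 3, n = 1; 3 ≥ 1 — holds.
4. max(20, 1, 1) = 20 — holds.
5. m + j + n = 3 + 20 + 1 = 24 — holds.
6. max(1, 5) = 5, not 8 — fails.
7. j = 20, m = 3; 20 ≥ 3 — holds.
8. n * g = 1 * 5 = 5 — holds.
9. m = 3 is in {4, 7, 3} — holds.
10. 30 / 5 = 6, so 5 divides 30 — holds.

No — constraint 6 is not satisfied.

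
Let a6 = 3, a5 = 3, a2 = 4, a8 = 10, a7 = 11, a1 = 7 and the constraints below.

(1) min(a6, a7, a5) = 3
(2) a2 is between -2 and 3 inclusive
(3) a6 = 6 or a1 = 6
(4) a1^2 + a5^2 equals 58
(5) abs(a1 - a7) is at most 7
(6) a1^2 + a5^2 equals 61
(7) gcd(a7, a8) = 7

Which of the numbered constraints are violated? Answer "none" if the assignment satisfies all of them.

(1) min(3, 11, 3) = 3 — holds.
(2) a2 = 4 is outside [-2, 3] — does not hold.
(3) a6 = 3 ≠ 6 and a1 = 7 ≠ 6; both disjuncts false — does not hold.
(4) a1^2 + a5^2 = 7^2 + 3^2 = 49 + 9 = 58 — holds.
(5) abs(7 - 11) = 4; 4 ≤ 7 — holds.
(6) a1^2 + a5^2 = 7^2 + 3^2 = 49 + 9 = 58, not 61 — does not hold.
(7) gcd(11, 10) = 1, not 7 — does not hold.

Constraints 2, 3, 6, 7 do not hold.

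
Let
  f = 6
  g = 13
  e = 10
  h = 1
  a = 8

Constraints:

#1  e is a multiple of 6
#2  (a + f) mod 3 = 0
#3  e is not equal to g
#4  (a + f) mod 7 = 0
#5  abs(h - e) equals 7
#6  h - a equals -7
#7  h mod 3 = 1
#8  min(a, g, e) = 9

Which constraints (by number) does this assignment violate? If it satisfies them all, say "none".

#1 10 = 6*1 + 4, so 6 does not divide 10 — fails.
#2 a + f = 14; 14 mod 3 = 2, not 0 — fails.
#3 e = 10, g = 13; distinct — holds.
#4 a + f = 14; 14 mod 7 = 0 — holds.
#5 abs(1 - 10) = 9, not 7 — fails.
#6 h - a = 1 - 8 = -7 — holds.
#7 1 mod 3 = 1 — holds.
#8 min(8, 13, 10) = 8, not 9 — fails.

No — constraints 1, 2, 5, and 8 are not satisfied.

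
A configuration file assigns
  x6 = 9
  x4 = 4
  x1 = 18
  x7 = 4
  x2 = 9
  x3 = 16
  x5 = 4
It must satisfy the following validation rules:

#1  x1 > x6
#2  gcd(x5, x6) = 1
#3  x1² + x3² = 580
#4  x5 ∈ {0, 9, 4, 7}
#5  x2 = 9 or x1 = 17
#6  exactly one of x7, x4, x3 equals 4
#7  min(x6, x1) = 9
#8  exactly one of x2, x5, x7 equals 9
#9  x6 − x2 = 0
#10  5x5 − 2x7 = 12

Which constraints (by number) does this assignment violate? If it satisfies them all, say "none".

#1 x1 = 18, x6 = 9; 18 > 9 — holds.
#2 gcd(4, 9) = 1 — holds.
#3 x1² + x3² = 18² + 16² = 324 + 256 = 580 — holds.
#4 x5 = 4 is in {0, 9, 4, 7} — holds.
#5 x2 = 9 = 9 (first disjunct) — holds.
#6 x7=4, x4=4, x3=16; 2 of them equal 4, not exactly one — does not hold.
#7 min(9, 18) = 9 — holds.
#8 x2=9, x5=4, x7=4; 1 of them equals 9 — holds.
#9 x6 − x2 = 9 − 9 = 0 — holds.
#10 5x5 − 2x7 = 5(4) − 2(4) = 12 — holds.

Violated: 6.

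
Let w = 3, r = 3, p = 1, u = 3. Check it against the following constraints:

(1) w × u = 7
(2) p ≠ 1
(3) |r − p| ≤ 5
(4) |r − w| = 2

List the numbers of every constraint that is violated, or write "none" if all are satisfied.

(1) w × u = 3 × 3 = 9, not 7 — does not hold.
(2) p = 1, but 1 is required to differ — does not hold.
(3) |3 − 1| = 2; 2 ≤ 5 — holds.
(4) |3 − 3| = 0, not 2 — does not hold.

The assignment fails constraints 1, 2, and 4.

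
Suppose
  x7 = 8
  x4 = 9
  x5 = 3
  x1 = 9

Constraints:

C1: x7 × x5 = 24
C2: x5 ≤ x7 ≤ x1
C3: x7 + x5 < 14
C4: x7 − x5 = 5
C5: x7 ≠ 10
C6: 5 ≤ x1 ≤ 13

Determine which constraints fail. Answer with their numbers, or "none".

C1: x7 × x5 = 8 × 3 = 24 — OK.
C2: values 3 ≤ 8 ≤ 9 — OK.
C3: x7 + x5 = 8 + 3 = 11; 11 < 14 — OK.
C4: x7 − x5 = 8 − 3 = 5 — OK.
C5: x7 = 8, and 8 ≠ 10 — OK.
C6: x1 = 9 lies in [5, 13] — OK.

Yes — all constraints hold.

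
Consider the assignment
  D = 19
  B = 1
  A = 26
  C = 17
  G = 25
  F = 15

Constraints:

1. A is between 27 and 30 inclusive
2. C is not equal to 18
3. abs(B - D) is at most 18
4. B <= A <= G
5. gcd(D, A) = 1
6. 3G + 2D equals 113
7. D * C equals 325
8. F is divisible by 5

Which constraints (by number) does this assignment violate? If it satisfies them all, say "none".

1. A = 26 is outside [27, 30]  no
2. C = 17, and 17 ≠ 18  yes
3. abs(1 - 19) = 18; 18 ≤ 18  yes
4. values 1, 26, 25; A = 26 is not <= G = 25  no
5. gcd(19, 26) = 1  yes
6. 3G + 2D = 3(25) + 2(19) = 113  yes
7. D * C = 19 * 17 = 323, not 325  no
8. 15 / 5 = 3, so 5 divides 15  yes

Constraints 1, 4, and 7 are violated.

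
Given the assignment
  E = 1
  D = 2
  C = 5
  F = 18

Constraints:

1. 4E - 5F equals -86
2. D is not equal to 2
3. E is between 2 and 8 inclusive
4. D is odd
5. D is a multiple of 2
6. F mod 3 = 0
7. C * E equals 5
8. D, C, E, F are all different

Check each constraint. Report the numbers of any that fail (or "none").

The assignment fails constraints 2, 3, and 4.

1. 4E - 5F = 4(1) - 5(18) = -86  holds
2. D = 2, but 2 is required to differ  fails
3. E = 1 is outside [2, 8]  fails
4. D = 2 is even  fails
5. 2 / 2 = 1, so 2 divides 2  holds
6. 18 mod 3 = 0  holds
7. C * E = 5 * 1 = 5  holds
8. values 2, 5, 1, 18 are pairwise distinct  holds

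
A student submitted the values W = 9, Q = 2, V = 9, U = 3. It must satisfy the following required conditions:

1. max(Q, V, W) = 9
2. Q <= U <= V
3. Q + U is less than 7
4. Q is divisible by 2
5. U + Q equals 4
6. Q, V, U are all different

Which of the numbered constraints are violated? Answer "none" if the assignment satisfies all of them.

1. max(2, 9, 9) = 9  true
2. values 2 <= 3 <= 9  true
3. Q + U = 2 + 3 = 5; 5 < 7  true
4. 2 / 2 = 1, so 2 divides 2  true
5. U + Q = 3 + 2 = 5, not 4  false
6. values 2, 9, 3 are pairwise distinct  true

The assignment fails constraint 5.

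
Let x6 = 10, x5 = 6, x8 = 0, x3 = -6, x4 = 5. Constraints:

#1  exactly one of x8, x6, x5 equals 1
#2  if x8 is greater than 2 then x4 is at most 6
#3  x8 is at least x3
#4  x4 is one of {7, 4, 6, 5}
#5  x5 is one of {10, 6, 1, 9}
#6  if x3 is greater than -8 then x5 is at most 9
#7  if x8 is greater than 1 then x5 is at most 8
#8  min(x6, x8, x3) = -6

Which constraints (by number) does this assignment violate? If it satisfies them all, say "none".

The assignment fails constraint 1.

#1 x8=0, x6=10, x5=6; 0 of them equal 1, not exactly one — fails.
#2 x8 = 0, not > 2; antecedent false, conditional vacuously true — holds.
#3 x8 = 0, x3 = -6; 0 ≥ -6 — holds.
#4 x4 = 5 is in {7, 4, 6, 5} — holds.
#5 x5 = 6 is in {10, 6, 1, 9} — holds.
#6 x3 = -6 > -8, so we need x5 ≤ 9; x5 = 6 ≤ 9 — holds.
#7 x8 = 0, not > 1; antecedent false, conditional vacuously true — holds.
#8 min(10, 0, -6) = -6 — holds.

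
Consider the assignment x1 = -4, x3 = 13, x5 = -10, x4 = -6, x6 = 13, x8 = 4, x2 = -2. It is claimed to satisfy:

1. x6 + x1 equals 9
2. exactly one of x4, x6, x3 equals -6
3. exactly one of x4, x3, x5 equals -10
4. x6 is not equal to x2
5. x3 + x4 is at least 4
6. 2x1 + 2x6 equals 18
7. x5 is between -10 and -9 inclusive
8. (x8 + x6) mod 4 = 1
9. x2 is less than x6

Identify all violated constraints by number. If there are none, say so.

1. x6 + x1 = 13 + (-4) = 9  ✔
2. x4=-6, x6=13, x3=13; 1 of them equals -6  ✔
3. x4=-6, x3=13, x5=-10; 1 of them equals -10  ✔
4. x6 = 13, x2 = -2; distinct  ✔
5. x3 + x4 = 13 + (-6) = 7; 7 ≥ 4  ✔
6. 2x1 + 2x6 = 2(-4) + 2(13) = 18  ✔
7. x5 = -10 lies in [-10, -9]  ✔
8. x8 + x6 = 17; 17 mod 4 = 1  ✔
9. x2 = -2, x6 = 13; -2 < 13  ✔

All constraints are satisfied.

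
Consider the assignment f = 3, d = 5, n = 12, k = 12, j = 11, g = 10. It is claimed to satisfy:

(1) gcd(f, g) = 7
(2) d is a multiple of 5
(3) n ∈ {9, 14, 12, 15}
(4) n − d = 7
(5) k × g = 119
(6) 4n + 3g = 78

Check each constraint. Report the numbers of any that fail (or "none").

(1) gcd(3, 10) = 1, not 7 — fails.
(2) 5 / 5 = 1, so 5 divides 5 — holds.
(3) n = 12 is in {9, 14, 12, 15} — holds.
(4) n − d = 12 − 5 = 7 — holds.
(5) k × g = 12 × 10 = 120, not 119 — fails.
(6) 4n + 3g = 4(12) + 3(10) = 78 — holds.

No — constraints 1 and 5 are not satisfied.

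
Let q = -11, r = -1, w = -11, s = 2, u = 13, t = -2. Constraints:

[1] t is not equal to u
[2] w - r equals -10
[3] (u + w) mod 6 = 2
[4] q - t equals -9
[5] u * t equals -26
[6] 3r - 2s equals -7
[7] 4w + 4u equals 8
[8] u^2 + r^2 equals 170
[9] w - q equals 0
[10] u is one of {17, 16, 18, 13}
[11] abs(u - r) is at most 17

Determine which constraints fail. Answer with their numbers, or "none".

None — every constraint holds.

[1] t = -2, u = 13; distinct  holds
[2] w - r = -11 - (-1) = -10  holds
[3] u + w = 2; 2 mod 6 = 2  holds
[4] q - t = -11 - (-2) = -9  holds
[5] u * t = 13 * (-2) = -26  holds
[6] 3r - 2s = 3(-1) - 2(2) = -7  holds
[7] 4w + 4u = 4(-11) + 4(13) = 8  holds
[8] u^2 + r^2 = 13^2 + (-1)^2 = 169 + 1 = 170  holds
[9] w - q = -11 - (-11) = 0  holds
[10] u = 13 is in {17, 16, 18, 13}  holds
[11] abs(13 - (-1)) = 14; 14 ≤ 17  holds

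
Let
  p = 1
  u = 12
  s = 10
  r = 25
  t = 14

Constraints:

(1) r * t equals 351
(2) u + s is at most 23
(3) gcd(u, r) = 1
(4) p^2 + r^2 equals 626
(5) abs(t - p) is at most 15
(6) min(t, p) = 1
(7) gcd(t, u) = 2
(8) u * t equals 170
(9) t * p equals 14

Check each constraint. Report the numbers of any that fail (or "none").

The assignment fails constraints 1 and 8.

(1) r * t = 25 * 14 = 350, not 351  no
(2) u + s = 12 + 10 = 22; 22 ≤ 23  yes
(3) gcd(12, 25) = 1  yes
(4) p^2 + r^2 = 1^2 + 25^2 = 1 + 625 = 626  yes
(5) abs(14 - 1) = 13; 13 ≤ 15  yes
(6) min(14, 1) = 1  yes
(7) gcd(14, 12) = 2  yes
(8) u * t = 12 * 14 = 168, not 170  no
(9) t * p = 14 * 1 = 14  yes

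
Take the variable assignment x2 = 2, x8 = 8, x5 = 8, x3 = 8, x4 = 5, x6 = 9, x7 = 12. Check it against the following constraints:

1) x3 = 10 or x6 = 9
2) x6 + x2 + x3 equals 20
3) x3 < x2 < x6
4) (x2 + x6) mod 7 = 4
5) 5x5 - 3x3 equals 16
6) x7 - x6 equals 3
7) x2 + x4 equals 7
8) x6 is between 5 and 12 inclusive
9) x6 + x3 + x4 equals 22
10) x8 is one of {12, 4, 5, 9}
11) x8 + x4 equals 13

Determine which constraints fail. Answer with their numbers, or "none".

Constraints 2, 3, and 10 do not hold.

1) x3 = 8 ≠ 10, but x6 = 9 = 9 (second disjunct)  true
2) x6 + x2 + x3 = 9 + 2 + 8 = 19, not 20  false
3) values 8, 2, 9; x3 = 8 is not < x2 = 2  false
4) x2 + x6 = 11; 11 mod 7 = 4  true
5) 5x5 - 3x3 = 5(8) - 3(8) = 16  true
6) x7 - x6 = 12 - 9 = 3  true
7) x2 + x4 = 2 + 5 = 7  true
8) x6 = 9 lies in [5, 12]  true
9) x6 + x3 + x4 = 9 + 8 + 5 = 22  true
10) x8 = 8 is not in {12, 4, 5, 9}  false
11) x8 + x4 = 8 + 5 = 13  true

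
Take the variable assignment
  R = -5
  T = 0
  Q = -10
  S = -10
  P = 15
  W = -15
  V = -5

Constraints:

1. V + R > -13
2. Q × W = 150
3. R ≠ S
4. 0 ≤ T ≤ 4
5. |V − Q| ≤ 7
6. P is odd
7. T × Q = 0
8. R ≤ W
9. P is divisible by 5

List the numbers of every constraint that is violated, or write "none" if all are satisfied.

1. V + R = -5 + (-5) = -10; -10 > -13  ✓
2. Q × W = -10 × (-15) = 150  ✓
3. R = -5, S = -10; distinct  ✓
4. T = 0 lies in [0, 4]  ✓
5. |-5 − (-10)| = 5; 5 ≤ 7  ✓
6. P = 15 is odd  ✓
7. T × Q = 0 × (-10) = 0  ✓
8. R = -5, W = -15; -5 > -15 (want ≤)  ✗
9. 15 / 5 = 3, so 5 divides 15  ✓

Violated: 8.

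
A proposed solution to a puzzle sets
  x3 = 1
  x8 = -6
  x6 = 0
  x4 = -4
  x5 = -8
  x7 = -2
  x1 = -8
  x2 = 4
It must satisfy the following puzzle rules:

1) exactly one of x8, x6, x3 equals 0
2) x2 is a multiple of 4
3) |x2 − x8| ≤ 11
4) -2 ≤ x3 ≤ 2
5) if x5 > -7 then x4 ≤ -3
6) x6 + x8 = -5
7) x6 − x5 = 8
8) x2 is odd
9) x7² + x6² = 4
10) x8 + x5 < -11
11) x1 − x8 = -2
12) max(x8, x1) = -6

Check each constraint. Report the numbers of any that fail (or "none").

1) x8=-6, x6=0, x3=1; 1 of them equals 0 — holds.
2) 4 / 4 = 1, so 4 divides 4 — holds.
3) |4 − (-6)| = 10; 10 ≤ 11 — holds.
4) x3 = 1 lies in [-2, 2] — holds.
5) x5 = -8, not > -7; antecedent false, conditional vacuously true — holds.
6) x6 + x8 = 0 + (-6) = -6, not -5 — does not hold.
7) x6 − x5 = 0 − (-8) = 8 — holds.
8) x2 = 4 is even — does not hold.
9) x7² + x6² = (-2)² + 0² = 4 + 0 = 4 — holds.
10) x8 + x5 = -6 + (-8) = -14; -14 < -11 — holds.
11) x1 − x8 = -8 − (-6) = -2 — holds.
12) max(-6, -8) = -6 — holds.

Constraints 6, 8 do not hold.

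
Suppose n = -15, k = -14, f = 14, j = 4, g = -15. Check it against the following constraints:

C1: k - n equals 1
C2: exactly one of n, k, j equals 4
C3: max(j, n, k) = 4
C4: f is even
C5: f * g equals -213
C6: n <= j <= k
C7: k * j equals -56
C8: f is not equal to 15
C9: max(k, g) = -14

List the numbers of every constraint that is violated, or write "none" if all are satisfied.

Violated: 5, 6.

C1: k - n = -14 - (-15) = 1 — holds.
C2: n=-15, k=-14, j=4; 1 of them equals 4 — holds.
C3: max(4, -15, -14) = 4 — holds.
C4: f = 14 is even — holds.
C5: f * g = 14 * (-15) = -210, not -213 — fails.
C6: values -15, 4, -14; j = 4 is not <= k = -14 — fails.
C7: k * j = -14 * 4 = -56 — holds.
C8: f = 14, and 14 ≠ 15 — holds.
C9: max(-14, -15) = -14 — holds.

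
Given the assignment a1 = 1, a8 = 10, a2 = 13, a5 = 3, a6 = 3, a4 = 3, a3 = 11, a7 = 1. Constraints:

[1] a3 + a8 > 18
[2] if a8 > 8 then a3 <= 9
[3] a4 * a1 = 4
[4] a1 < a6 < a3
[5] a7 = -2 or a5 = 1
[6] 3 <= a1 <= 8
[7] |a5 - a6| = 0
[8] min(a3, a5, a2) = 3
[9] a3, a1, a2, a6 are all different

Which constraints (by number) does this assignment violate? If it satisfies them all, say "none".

Constraints 2, 3, 5, 6 do not hold.

[1] a3 + a8 = 11 + 10 = 21; 21 > 18  ✔
[2] a8 = 10 > 8, so we need a3 ≤ 9; but a3 = 11 > 9  ✘
[3] a4 * a1 = 3 * 1 = 3, not 4  ✘
[4] values 1 < 3 < 11  ✔
[5] a7 = 1 ≠ -2 and a5 = 3 ≠ 1; both disjuncts false  ✘
[6] a1 = 1 is outside [3, 8]  ✘
[7] |3 - 3| = 0  ✔
[8] min(11, 3, 13) = 3  ✔
[9] values 11, 1, 13, 3 are pairwise distinct  ✔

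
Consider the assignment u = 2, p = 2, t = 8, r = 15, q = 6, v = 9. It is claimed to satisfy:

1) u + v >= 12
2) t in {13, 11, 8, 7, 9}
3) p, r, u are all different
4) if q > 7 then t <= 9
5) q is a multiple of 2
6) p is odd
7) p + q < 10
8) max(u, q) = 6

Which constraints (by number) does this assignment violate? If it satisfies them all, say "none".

Violated: 1, 3, and 6.

1) u + v = 2 + 9 = 11; 11 < 12, bound 12 not met — violated.
2) t = 8 is in {13, 11, 8, 7, 9} — OK.
3) p = u = 2, not all different — violated.
4) q = 6, not > 7; antecedent false, conditional vacuously true — OK.
5) 6 / 2 = 3, so 2 divides 6 — OK.
6) p = 2 is even — violated.
7) p + q = 2 + 6 = 8; 8 < 10 — OK.
8) max(2, 6) = 6 — OK.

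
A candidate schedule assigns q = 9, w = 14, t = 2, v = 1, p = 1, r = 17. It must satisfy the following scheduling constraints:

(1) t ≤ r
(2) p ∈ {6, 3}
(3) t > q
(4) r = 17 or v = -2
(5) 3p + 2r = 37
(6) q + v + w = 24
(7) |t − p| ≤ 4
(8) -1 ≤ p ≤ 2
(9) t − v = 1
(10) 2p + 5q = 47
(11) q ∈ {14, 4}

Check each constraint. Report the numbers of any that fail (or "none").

(1) t = 2, r = 17; 2 ≤ 17 — holds.
(2) p = 1 is not in {6, 3} — does not hold.
(3) t = 2, q = 9; 2 ≤ 9 (want >) — does not hold.
(4) r = 17 = 17 (first disjunct) — holds.
(5) 3p + 2r = 3(1) + 2(17) = 37 — holds.
(6) q + v + w = 9 + 1 + 14 = 24 — holds.
(7) |2 − 1| = 1; 1 ≤ 4 — holds.
(8) p = 1 lies in [-1, 2] — holds.
(9) t − v = 2 − 1 = 1 — holds.
(10) 2p + 5q = 2(1) + 5(9) = 47 — holds.
(11) q = 9 is not in {14, 4} — does not hold.

Constraints 2, 3, and 11 do not hold.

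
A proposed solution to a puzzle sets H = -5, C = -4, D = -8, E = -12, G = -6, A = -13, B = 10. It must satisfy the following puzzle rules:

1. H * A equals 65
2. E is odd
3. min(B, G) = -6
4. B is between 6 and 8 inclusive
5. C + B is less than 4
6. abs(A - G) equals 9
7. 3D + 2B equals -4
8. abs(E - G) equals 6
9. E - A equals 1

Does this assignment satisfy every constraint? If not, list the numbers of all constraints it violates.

1. H * A = -5 * (-13) = 65 — holds.
2. E = -12 is even — fails.
3. min(10, -6) = -6 — holds.
4. B = 10 is outside [6, 8] — fails.
5. C + B = -4 + 10 = 6; 6 ≥ 4, bound 4 not met — fails.
6. abs(-13 - (-6)) = 7, not 9 — fails.
7. 3D + 2B = 3(-8) + 2(10) = -4 — holds.
8. abs(-12 - (-6)) = 6 — holds.
9. E - A = -12 - (-13) = 1 — holds.

Violated: 2, 4, 5, 6.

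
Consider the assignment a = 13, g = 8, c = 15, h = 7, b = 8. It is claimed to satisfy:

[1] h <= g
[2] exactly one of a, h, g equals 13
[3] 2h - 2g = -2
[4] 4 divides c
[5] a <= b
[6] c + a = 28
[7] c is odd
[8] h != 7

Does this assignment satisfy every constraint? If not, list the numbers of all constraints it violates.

[1] h = 7, g = 8; 7 ≤ 8  ✔
[2] a=13, h=7, g=8; 1 of them equals 13  ✔
[3] 2h - 2g = 2(7) - 2(8) = -2  ✔
[4] 15 = 4*3 + 3, so 4 does not divide 15  ✘
[5] a = 13, b = 8; 13 > 8 (want ≤)  ✘
[6] c + a = 15 + 13 = 28  ✔
[7] c = 15 is odd  ✔
[8] h = 7, but 7 is required to differ  ✘

Constraints 4, 5, and 8 are violated.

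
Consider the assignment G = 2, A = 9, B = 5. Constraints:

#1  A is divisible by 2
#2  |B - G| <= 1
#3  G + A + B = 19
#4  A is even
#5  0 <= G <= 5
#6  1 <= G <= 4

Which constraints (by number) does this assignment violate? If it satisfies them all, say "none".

#1 9 = 2*4 + 1, so 2 does not divide 9 — does not hold.
#2 |5 - 2| = 3; 3 > 1, exceeds bound 1 — does not hold.
#3 G + A + B = 2 + 9 + 5 = 16, not 19 — does not hold.
#4 A = 9 is odd — does not hold.
#5 G = 2 lies in [0, 5] — holds.
#6 G = 2 lies in [1, 4] — holds.

Constraints 1, 2, 3, and 4 are violated.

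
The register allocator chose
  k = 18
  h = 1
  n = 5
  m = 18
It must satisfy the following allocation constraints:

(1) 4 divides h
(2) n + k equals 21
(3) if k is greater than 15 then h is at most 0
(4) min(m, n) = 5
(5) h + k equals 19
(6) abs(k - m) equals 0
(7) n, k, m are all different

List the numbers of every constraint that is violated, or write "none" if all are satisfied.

Constraints 1, 2, 3, and 7 are violated.

(1) 1 = 4*0 + 1, so 4 does not divide 1 — violated.
(2) n + k = 5 + 18 = 23, not 21 — violated.
(3) k = 18 > 15, so we need h ≤ 0; but h = 1 > 0 — violated.
(4) min(18, 5) = 5 — OK.
(5) h + k = 1 + 18 = 19 — OK.
(6) abs(18 - 18) = 0 — OK.
(7) k = m = 18, not all different — violated.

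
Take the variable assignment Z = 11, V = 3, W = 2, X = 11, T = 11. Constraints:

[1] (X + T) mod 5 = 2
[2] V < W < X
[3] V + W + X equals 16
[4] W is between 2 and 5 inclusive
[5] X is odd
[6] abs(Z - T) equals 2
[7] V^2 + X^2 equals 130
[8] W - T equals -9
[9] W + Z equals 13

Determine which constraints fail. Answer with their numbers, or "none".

[1] X + T = 22; 22 mod 5 = 2 — satisfied.
[2] values 3, 2, 11; V = 3 is not < W = 2 — violated.
[3] V + W + X = 3 + 2 + 11 = 16 — satisfied.
[4] W = 2 lies in [2, 5] — satisfied.
[5] X = 11 is odd — satisfied.
[6] abs(11 - 11) = 0, not 2 — violated.
[7] V^2 + X^2 = 3^2 + 11^2 = 9 + 121 = 130 — satisfied.
[8] W - T = 2 - 11 = -9 — satisfied.
[9] W + Z = 2 + 11 = 13 — satisfied.

Constraints 2 and 6 are violated.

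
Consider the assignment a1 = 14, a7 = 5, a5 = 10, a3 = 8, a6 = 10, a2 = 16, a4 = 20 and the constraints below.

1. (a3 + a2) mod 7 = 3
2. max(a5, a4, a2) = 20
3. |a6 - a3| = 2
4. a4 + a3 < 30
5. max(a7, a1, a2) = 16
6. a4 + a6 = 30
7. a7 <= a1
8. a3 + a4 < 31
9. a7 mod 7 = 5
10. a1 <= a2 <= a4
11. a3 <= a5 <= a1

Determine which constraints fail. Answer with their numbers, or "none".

All constraints are satisfied.

1. a3 + a2 = 24; 24 mod 7 = 3  ✔
2. max(10, 20, 16) = 20  ✔
3. |10 - 8| = 2  ✔
4. a4 + a3 = 20 + 8 = 28; 28 < 30  ✔
5. max(5, 14, 16) = 16  ✔
6. a4 + a6 = 20 + 10 = 30  ✔
7. a7 = 5, a1 = 14; 5 ≤ 14  ✔
8. a3 + a4 = 8 + 20 = 28; 28 < 31  ✔
9. 5 mod 7 = 5  ✔
10. values 14 <= 16 <= 20  ✔
11. values 8 <= 10 <= 14  ✔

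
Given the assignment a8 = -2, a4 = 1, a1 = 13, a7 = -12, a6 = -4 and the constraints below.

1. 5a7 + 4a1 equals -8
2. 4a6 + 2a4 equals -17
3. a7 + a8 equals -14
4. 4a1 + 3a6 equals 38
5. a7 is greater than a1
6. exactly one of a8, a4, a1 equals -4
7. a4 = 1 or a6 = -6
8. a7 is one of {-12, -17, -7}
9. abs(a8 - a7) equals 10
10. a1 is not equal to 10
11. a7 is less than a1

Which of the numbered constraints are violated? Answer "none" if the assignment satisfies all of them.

Violated: 2, 4, 5, 6.

1. 5a7 + 4a1 = 5(-12) + 4(13) = -8  ✔
2. 4a6 + 2a4 = 4(-4) + 2(1) = -14, not -17  ✘
3. a7 + a8 = -12 + (-2) = -14  ✔
4. 4a1 + 3a6 = 4(13) + 3(-4) = 40, not 38  ✘
5. a7 = -12, a1 = 13; -12 ≤ 13 (want >)  ✘
6. a8=-2, a4=1, a1=13; 0 of them equal -4, not exactly one  ✘
7. a4 = 1 = 1 (first disjunct)  ✔
8. a7 = -12 is in {-12, -17, -7}  ✔
9. abs(-2 - (-12)) = 10  ✔
10. a1 = 13, and 13 ≠ 10  ✔
11. a7 = -12, a1 = 13; -12 < 13  ✔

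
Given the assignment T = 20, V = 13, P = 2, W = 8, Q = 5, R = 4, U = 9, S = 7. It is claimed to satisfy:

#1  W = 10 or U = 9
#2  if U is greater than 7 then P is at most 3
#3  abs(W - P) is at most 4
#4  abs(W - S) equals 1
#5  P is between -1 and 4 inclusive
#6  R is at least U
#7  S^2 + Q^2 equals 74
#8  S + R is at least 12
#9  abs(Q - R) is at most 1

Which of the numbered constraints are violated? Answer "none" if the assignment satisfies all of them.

No — constraints 3, 6, 8 are not satisfied.

#1 W = 8 ≠ 10, but U = 9 = 9 (second disjunct)  true
#2 U = 9 > 7, so we need P ≤ 3; P = 2 ≤ 3  true
#3 abs(8 - 2) = 6; 6 > 4, exceeds bound 4  false
#4 abs(8 - 7) = 1  true
#5 P = 2 lies in [-1, 4]  true
#6 R = 4, U = 9; 4 < 9 (want ≥)  false
#7 S^2 + Q^2 = 7^2 + 5^2 = 49 + 25 = 74  true
#8 S + R = 7 + 4 = 11; 11 < 12, bound 12 not met  false
#9 abs(5 - 4) = 1; 1 ≤ 1  true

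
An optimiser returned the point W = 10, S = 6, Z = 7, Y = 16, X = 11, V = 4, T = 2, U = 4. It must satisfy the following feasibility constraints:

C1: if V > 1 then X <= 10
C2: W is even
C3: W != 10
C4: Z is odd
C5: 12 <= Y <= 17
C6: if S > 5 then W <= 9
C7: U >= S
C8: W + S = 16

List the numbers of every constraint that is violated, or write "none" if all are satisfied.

C1: V = 4 > 1, so we need X ≤ 10; but X = 11 > 10  false
C2: W = 10 is even  true
C3: W = 10, but 10 is required to differ  false
C4: Z = 7 is odd  true
C5: Y = 16 lies in [12, 17]  true
C6: S = 6 > 5, so we need W ≤ 9; but W = 10 > 9  false
C7: U = 4, S = 6; 4 < 6 (want ≥)  false
C8: W + S = 10 + 6 = 16  true

Constraints 1, 3, 6, and 7 are violated.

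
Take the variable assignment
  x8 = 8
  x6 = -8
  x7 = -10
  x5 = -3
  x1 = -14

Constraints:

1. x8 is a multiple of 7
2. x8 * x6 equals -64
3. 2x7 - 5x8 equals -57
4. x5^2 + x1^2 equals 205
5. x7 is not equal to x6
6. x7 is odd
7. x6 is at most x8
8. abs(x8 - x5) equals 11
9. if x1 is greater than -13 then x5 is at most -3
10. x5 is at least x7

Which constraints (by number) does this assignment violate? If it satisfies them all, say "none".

The assignment fails constraints 1, 3, 6.

1. 8 = 7*1 + 1, so 7 does not divide 8  fails
2. x8 * x6 = 8 * (-8) = -64  holds
3. 2x7 - 5x8 = 2(-10) - 5(8) = -60, not -57  fails
4. x5^2 + x1^2 = (-3)^2 + (-14)^2 = 9 + 196 = 205  holds
5. x7 = -10, x6 = -8; distinct  holds
6. x7 = -10 is even  fails
7. x6 = -8, x8 = 8; -8 ≤ 8  holds
8. abs(8 - (-3)) = 11  holds
9. x1 = -14, not > -13; antecedent false, conditional vacuously true  holds
10. x5 = -3, x7 = -10; -3 ≥ -10  holds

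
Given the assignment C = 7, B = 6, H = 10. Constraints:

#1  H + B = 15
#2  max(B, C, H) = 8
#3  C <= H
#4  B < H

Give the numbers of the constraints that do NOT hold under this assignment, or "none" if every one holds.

The assignment fails constraints 1, 2.

#1 H + B = 10 + 6 = 16, not 15  ✘
#2 max(6, 7, 10) = 10, not 8  ✘
#3 C = 7, H = 10; 7 ≤ 10  ✔
#4 B = 6, H = 10; 6 < 10  ✔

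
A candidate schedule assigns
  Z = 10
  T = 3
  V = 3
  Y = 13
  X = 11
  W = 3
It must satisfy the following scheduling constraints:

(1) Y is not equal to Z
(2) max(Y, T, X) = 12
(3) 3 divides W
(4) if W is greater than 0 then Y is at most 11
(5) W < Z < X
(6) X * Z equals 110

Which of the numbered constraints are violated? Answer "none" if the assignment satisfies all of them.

Constraints 2 and 4 do not hold.

(1) Y = 13, Z = 10; distinct  yes
(2) max(13, 3, 11) = 13, not 12  no
(3) 3 / 3 = 1, so 3 divides 3  yes
(4) W = 3 > 0, so we need Y ≤ 11; but Y = 13 > 11  no
(5) values 3 < 10 < 11  yes
(6) X * Z = 11 * 10 = 110  yes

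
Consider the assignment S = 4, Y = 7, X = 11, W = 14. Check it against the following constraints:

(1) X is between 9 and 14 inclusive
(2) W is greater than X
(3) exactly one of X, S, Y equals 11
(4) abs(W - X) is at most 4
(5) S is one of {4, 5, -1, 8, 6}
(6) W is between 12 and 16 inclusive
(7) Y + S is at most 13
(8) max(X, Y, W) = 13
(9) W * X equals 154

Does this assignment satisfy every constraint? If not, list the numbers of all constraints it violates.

(1) X = 11 lies in [9, 14]  true
(2) W = 14, X = 11; 14 > 11  true
(3) X=11, S=4, Y=7; 1 of them equals 11  true
(4) abs(14 - 11) = 3; 3 ≤ 4  true
(5) S = 4 is in {4, 5, -1, 8, 6}  true
(6) W = 14 lies in [12, 16]  true
(7) Y + S = 7 + 4 = 11; 11 ≤ 13  true
(8) max(11, 7, 14) = 14, not 13  false
(9) W * X = 14 * 11 = 154  true

The assignment fails constraint 8.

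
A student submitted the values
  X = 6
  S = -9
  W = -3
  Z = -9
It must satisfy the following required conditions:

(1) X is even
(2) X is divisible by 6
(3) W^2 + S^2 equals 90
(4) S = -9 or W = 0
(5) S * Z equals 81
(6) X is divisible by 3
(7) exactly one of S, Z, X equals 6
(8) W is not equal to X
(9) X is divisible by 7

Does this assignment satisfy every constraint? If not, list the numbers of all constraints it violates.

Constraint 9 does not hold.

(1) X = 6 is even  ✓
(2) 6 / 6 = 1, so 6 divides 6  ✓
(3) W^2 + S^2 = (-3)^2 + (-9)^2 = 9 + 81 = 90  ✓
(4) S = -9 = -9 (first disjunct)  ✓
(5) S * Z = -9 * (-9) = 81  ✓
(6) 6 / 3 = 2, so 3 divides 6  ✓
(7) S=-9, Z=-9, X=6; 1 of them equals 6  ✓
(8) W = -3, X = 6; distinct  ✓
(9) 6 = 7*0 + 6, so 7 does not divide 6  ✗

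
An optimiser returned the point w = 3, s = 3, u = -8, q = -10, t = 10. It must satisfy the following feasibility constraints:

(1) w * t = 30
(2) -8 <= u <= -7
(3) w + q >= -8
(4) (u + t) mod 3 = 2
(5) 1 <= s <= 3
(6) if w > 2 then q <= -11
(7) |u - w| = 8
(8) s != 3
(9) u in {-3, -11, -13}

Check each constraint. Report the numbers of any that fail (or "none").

No — constraints 6, 7, 8, 9 are not satisfied.

(1) w * t = 3 * 10 = 30 — satisfied.
(2) u = -8 lies in [-8, -7] — satisfied.
(3) w + q = 3 + (-10) = -7; -7 ≥ -8 — satisfied.
(4) u + t = 2; 2 mod 3 = 2 — satisfied.
(5) s = 3 lies in [1, 3] — satisfied.
(6) w = 3 > 2, so we need q ≤ -11; but q = -10 > -11 — violated.
(7) |-8 - 3| = 11, not 8 — violated.
(8) s = 3, but 3 is required to differ — violated.
(9) u = -8 is not in {-3, -11, -13} — violated.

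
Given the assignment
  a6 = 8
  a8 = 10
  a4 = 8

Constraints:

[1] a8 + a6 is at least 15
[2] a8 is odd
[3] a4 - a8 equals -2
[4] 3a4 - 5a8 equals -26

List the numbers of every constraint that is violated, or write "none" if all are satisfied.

[1] a8 + a6 = 10 + 8 = 18; 18 ≥ 15 — OK.
[2] a8 = 10 is even — violated.
[3] a4 - a8 = 8 - 10 = -2 — OK.
[4] 3a4 - 5a8 = 3(8) - 5(10) = -26 — OK.

Constraint 2 is violated.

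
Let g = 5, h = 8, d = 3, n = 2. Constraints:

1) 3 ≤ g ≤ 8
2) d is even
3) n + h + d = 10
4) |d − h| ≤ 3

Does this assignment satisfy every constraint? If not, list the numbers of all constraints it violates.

1) g = 5 lies in [3, 8]  holds
2) d = 3 is odd  fails
3) n + h + d = 2 + 8 + 3 = 13, not 10  fails
4) |3 − 8| = 5; 5 > 3, exceeds bound 3  fails

No — constraints 2, 3, 4 are not satisfied.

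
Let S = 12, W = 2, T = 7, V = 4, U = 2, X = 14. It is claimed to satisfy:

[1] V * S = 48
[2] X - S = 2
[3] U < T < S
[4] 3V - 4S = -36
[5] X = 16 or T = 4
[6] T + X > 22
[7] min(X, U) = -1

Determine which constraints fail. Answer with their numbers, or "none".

[1] V * S = 4 * 12 = 48 — holds.
[2] X - S = 14 - 12 = 2 — holds.
[3] values 2 < 7 < 12 — holds.
[4] 3V - 4S = 3(4) - 4(12) = -36 — holds.
[5] X = 14 ≠ 16 and T = 7 ≠ 4; both disjuncts false — does not hold.
[6] T + X = 7 + 14 = 21; 21 ≤ 22, bound 22 not met — does not hold.
[7] min(14, 2) = 2, not -1 — does not hold.

Constraints 5, 6, and 7 do not hold.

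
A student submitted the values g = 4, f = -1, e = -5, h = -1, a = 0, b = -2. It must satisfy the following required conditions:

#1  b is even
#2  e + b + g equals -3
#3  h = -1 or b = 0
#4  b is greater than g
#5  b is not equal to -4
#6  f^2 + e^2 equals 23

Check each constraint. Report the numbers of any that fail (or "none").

#1 b = -2 is even — holds.
#2 e + b + g = -5 + (-2) + 4 = -3 — holds.
#3 h = -1 = -1 (first disjunct) — holds.
#4 b = -2, g = 4; -2 ≤ 4 (want >) — does not hold.
#5 b = -2, and -2 ≠ -4 — holds.
#6 f^2 + e^2 = (-1)^2 + (-5)^2 = 1 + 25 = 26, not 23 — does not hold.

No — constraints 4 and 6 are not satisfied.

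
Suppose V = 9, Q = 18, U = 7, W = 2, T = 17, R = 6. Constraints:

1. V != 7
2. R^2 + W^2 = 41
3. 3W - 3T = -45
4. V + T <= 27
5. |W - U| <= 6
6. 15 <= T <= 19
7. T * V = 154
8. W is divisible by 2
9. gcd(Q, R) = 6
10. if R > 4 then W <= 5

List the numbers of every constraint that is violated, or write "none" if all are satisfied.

No — constraints 2 and 7 are not satisfied.

1. V = 9, and 9 ≠ 7 — holds.
2. R^2 + W^2 = 6^2 + 2^2 = 36 + 4 = 40, not 41 — fails.
3. 3W - 3T = 3(2) - 3(17) = -45 — holds.
4. V + T = 9 + 17 = 26; 26 ≤ 27 — holds.
5. |2 - 7| = 5; 5 ≤ 6 — holds.
6. T = 17 lies in [15, 19] — holds.
7. T * V = 17 * 9 = 153, not 154 — fails.
8. 2 / 2 = 1, so 2 divides 2 — holds.
9. gcd(18, 6) = 6 — holds.
10. R = 6 > 4, so we need W ≤ 5; W = 2 ≤ 5 — holds.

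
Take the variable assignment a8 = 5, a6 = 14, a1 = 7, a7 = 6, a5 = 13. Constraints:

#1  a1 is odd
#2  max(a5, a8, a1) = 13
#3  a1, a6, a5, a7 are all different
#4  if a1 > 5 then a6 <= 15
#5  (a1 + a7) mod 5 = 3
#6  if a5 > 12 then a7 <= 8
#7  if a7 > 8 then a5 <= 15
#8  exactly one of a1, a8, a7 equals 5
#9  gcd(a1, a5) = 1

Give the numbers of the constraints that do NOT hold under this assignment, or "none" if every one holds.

All constraints are satisfied.

#1 a1 = 7 is odd — holds.
#2 max(13, 5, 7) = 13 — holds.
#3 values 7, 14, 13, 6 are pairwise distinct — holds.
#4 a1 = 7 > 5, so we need a6 ≤ 15; a6 = 14 ≤ 15 — holds.
#5 a1 + a7 = 13; 13 mod 5 = 3 — holds.
#6 a5 = 13 > 12, so we need a7 ≤ 8; a7 = 6 ≤ 8 — holds.
#7 a7 = 6, not > 8; antecedent false, conditional vacuously true — holds.
#8 a1=7, a8=5, a7=6; 1 of them equals 5 — holds.
#9 gcd(7, 13) = 1 — holds.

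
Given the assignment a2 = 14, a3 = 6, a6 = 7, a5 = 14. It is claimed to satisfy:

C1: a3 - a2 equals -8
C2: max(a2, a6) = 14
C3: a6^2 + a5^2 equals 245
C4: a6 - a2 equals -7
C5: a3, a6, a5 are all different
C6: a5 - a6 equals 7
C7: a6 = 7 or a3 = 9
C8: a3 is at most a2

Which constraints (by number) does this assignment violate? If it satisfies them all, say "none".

The assignment satisfies every constraint.

C1: a3 - a2 = 6 - 14 = -8 — OK.
C2: max(14, 7) = 14 — OK.
C3: a6^2 + a5^2 = 7^2 + 14^2 = 49 + 196 = 245 — OK.
C4: a6 - a2 = 7 - 14 = -7 — OK.
C5: values 6, 7, 14 are pairwise distinct — OK.
C6: a5 - a6 = 14 - 7 = 7 — OK.
C7: a6 = 7 = 7 (first disjunct) — OK.
C8: a3 = 6, a2 = 14; 6 ≤ 14 — OK.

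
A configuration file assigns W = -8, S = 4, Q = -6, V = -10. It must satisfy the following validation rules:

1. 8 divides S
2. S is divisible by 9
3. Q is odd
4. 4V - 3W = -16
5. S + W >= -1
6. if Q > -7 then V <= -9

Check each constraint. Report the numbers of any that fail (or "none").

Violated: 1, 2, 3, and 5.

1. 4 = 8*0 + 4, so 8 does not divide 4 — fails.
2. 4 = 9*0 + 4, so 9 does not divide 4 — fails.
3. Q = -6 is even — fails.
4. 4V - 3W = 4(-10) - 3(-8) = -16 — holds.
5. S + W = 4 + (-8) = -4; -4 < -1, bound -1 not met — fails.
6. Q = -6 > -7, so we need V ≤ -9; V = -10 ≤ -9 — holds.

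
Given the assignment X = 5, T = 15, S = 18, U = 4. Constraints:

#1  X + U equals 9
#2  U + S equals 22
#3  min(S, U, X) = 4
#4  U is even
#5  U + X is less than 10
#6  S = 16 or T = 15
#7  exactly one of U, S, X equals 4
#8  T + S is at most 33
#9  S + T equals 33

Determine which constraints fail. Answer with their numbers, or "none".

#1 X + U = 5 + 4 = 9  true
#2 U + S = 4 + 18 = 22  true
#3 min(18, 4, 5) = 4  true
#4 U = 4 is even  true
#5 U + X = 4 + 5 = 9; 9 < 10  true
#6 S = 18 ≠ 16, but T = 15 = 15 (second disjunct)  true
#7 U=4, S=18, X=5; 1 of them equals 4  true
#8 T + S = 15 + 18 = 33; 33 ≤ 33  true
#9 S + T = 18 + 15 = 33  true

No violations.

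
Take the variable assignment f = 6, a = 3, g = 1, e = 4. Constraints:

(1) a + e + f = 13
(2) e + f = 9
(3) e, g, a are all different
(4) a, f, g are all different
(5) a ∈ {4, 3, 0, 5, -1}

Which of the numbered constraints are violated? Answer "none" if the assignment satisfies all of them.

No — constraint 2 is not satisfied.

(1) a + e + f = 3 + 4 + 6 = 13 — OK.
(2) e + f = 4 + 6 = 10, not 9 — violated.
(3) values 4, 1, 3 are pairwise distinct — OK.
(4) values 3, 6, 1 are pairwise distinct — OK.
(5) a = 3 is in {4, 3, 0, 5, -1} — OK.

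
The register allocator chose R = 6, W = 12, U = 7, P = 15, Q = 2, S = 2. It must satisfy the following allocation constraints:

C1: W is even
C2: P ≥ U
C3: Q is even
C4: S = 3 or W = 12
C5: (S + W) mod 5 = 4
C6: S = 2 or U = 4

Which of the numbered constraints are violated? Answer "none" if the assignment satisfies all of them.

None — every constraint holds.

C1: W = 12 is even  yes
C2: P = 15, U = 7; 15 ≥ 7  yes
C3: Q = 2 is even  yes
C4: S = 2 ≠ 3, but W = 12 = 12 (second disjunct)  yes
C5: S + W = 14; 14 mod 5 = 4  yes
C6: S = 2 = 2 (first disjunct)  yes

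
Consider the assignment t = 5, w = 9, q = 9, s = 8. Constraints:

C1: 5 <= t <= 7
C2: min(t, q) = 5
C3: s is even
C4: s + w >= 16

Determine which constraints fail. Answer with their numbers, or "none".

All constraints are satisfied.

C1: t = 5 lies in [5, 7]  ✔
C2: min(5, 9) = 5  ✔
C3: s = 8 is even  ✔
C4: s + w = 8 + 9 = 17; 17 ≥ 16  ✔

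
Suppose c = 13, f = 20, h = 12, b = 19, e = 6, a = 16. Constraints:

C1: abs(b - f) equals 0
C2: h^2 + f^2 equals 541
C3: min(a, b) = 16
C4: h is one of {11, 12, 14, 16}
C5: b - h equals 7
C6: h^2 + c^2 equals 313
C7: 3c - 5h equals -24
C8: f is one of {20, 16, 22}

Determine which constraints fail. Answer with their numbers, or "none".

C1: abs(19 - 20) = 1, not 0 — does not hold.
C2: h^2 + f^2 = 12^2 + 20^2 = 144 + 400 = 544, not 541 — does not hold.
C3: min(16, 19) = 16 — holds.
C4: h = 12 is in {11, 12, 14, 16} — holds.
C5: b - h = 19 - 12 = 7 — holds.
C6: h^2 + c^2 = 12^2 + 13^2 = 144 + 169 = 313 — holds.
C7: 3c - 5h = 3(13) - 5(12) = -21, not -24 — does not hold.
C8: f = 20 is in {20, 16, 22} — holds.

No — constraints 1, 2, 7 are not satisfied.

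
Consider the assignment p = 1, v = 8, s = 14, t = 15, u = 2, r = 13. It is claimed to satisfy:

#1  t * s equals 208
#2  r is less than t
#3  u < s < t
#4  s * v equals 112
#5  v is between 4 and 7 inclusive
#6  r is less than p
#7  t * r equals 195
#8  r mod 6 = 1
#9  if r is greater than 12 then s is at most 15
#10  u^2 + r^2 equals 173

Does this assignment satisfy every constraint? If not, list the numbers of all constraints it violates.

Violated: 1, 5, 6.

#1 t * s = 15 * 14 = 210, not 208 — violated.
#2 r = 13, t = 15; 13 < 15 — OK.
#3 values 2 < 14 < 15 — OK.
#4 s * v = 14 * 8 = 112 — OK.
#5 v = 8 is outside [4, 7] — violated.
#6 r = 13, p = 1; 13 ≥ 1 (want <) — violated.
#7 t * r = 15 * 13 = 195 — OK.
#8 13 mod 6 = 1 — OK.
#9 r = 13 > 12, so we need s ≤ 15; s = 14 ≤ 15 — OK.
#10 u^2 + r^2 = 2^2 + 13^2 = 4 + 169 = 173 — OK.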